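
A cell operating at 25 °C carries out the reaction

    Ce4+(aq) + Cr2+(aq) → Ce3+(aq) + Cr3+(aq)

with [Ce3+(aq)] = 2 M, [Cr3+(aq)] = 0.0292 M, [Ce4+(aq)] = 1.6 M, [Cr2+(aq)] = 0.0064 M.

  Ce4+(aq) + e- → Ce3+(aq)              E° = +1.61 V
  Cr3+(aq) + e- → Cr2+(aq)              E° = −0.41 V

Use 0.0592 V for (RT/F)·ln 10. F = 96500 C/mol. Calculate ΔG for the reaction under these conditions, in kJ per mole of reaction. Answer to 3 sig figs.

−191 kJ/mol

The standard cell potential is +1.61 − (−0.41) = +2.02 V, with n = 1 electron in the balanced equation.
The reaction quotient is ([Ce3+(aq)]·[Cr3+(aq)]) / ([Ce4+(aq)]·[Cr2+(aq)]) = 5.7; by Nernst, E = +2.02 − (0.0592/1)(0.756) = +1.9752 V.
Finally ΔG = −nFE = −(1)(96500 C/mol)(+1.9752 V) = −191 kJ/mol.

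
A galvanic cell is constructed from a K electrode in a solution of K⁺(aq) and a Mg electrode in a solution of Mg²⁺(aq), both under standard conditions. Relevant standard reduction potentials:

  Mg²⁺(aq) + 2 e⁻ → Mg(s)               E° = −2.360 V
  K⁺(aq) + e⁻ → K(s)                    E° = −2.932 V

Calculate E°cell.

+0.572 V

The Mg²⁺/Mg couple has the higher E°, so Mg ion is reduced (cathode) and K is oxidized (anode).
E°cell = E°(cathode) − E°(anode) = −2.360 − (−2.932) = +0.572 V.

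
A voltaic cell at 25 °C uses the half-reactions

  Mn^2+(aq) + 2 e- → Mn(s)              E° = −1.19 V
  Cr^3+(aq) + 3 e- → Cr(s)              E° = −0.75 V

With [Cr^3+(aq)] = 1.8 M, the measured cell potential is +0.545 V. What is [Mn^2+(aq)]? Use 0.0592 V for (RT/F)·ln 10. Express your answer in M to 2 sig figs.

The Cr³⁺/Cr couple has the larger reduction potential, so it is the cathode: E°cell = −0.75 − (−1.19) = +0.44 V and n = 6.
From the Nernst equation, log Q = n(E° − E)/0.0592 = 6·(+0.44 − (+0.545))/0.0592 = −10.642.
For 2 Cr^3+(aq) + 3 Mn(s) → 2 Cr(s) + 3 Mn^2+(aq), the reaction quotient is Q = [Mn^2+(aq)]^3 / [Cr^3+(aq)]^2.
Solving for the unknown gives log [Mn^2+(aq)] = −3.377, so [Mn^2+(aq)] ≈ 0.00042 M.

0.00042 M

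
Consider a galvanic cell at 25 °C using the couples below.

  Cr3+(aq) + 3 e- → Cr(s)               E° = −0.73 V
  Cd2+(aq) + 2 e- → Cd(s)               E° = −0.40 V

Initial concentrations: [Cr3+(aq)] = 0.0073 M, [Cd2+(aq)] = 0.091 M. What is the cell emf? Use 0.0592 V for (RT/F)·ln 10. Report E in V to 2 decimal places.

+0.34 V

Cd²⁺/Cd is reduced (cathode, E° = −0.40 V) and Cr³⁺/Cr is oxidized (anode).
The standard potential is −0.40 − (−0.73) = +0.33 V and the balanced reaction transfers n = 6 electrons.
For the overall reaction 3 Cd2+(aq) + 2 Cr(s) → 3 Cd(s) + 2 Cr3+(aq), Q = [Cr3+(aq)]^2 / [Cd2+(aq)]^3 = 0.0707, giving log Q = −1.150.
E = E° − (0.0592/n)·log Q = +0.33 − (0.0592/6)(−1.150) = +0.34 V.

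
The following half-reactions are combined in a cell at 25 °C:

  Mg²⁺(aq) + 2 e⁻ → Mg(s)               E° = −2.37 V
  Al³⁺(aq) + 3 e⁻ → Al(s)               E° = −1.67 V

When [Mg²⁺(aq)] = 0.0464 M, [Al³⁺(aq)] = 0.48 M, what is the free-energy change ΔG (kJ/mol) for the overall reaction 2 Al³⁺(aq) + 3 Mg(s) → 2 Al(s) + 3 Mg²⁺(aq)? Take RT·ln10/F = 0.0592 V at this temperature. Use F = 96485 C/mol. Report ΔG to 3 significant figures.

−424 kJ/mol

The standard cell potential is −1.67 − (−2.37) = +0.70 V, with n = 6 electrons in the balanced equation.
The reaction quotient is [Mg²⁺(aq)]^3 / [Al³⁺(aq)]^2 = 0.000434; by Nernst, E = +0.70 − (0.0592/6)(−3.363) = +0.7332 V.
Then ΔG = −nFE = −6 × 96485 × +0.7332 J/mol = −424 kJ/mol.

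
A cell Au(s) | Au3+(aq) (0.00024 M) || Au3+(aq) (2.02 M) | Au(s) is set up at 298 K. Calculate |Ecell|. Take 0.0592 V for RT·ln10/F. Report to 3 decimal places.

0.077 V

For a concentration cell E°cell = 0, since both electrodes use the same couple.
The compartment with the higher Au3+(aq) concentration (2.02 M) acts as the cathode; ions are reduced there and produced at the dilute (0.00024 M) anode.
With n = 3, Ecell = −(0.0592/3)·log([dilute]/[conc]) = −(0.0592/3)·log(0.00024/2.02) = +0.077 V.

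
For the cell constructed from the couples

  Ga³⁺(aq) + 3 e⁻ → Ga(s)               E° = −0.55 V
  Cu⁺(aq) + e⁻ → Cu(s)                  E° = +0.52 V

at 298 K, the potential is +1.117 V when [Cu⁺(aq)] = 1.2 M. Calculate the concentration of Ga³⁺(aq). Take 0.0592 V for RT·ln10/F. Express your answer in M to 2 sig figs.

Cu⁺/Cu is the cathode (higher E°); E°cell = +0.52 − (−0.55) = +1.07 V with n = 3.
From the Nernst equation, log Q = n(E° − E)/0.0592 = 3·(+1.07 − (+1.117))/0.0592 = −2.382.
The balanced reaction is 3 Cu⁺(aq) + Ga(s) → 3 Cu(s) + Ga³⁺(aq), so Q = [Ga³⁺(aq)] / [Cu⁺(aq)]^3.
Isolating [Ga³⁺(aq)] in Q = 10^{−2.382} yields log [Ga³⁺(aq)] = −2.144, i.e. 0.0072 M.

0.0072 M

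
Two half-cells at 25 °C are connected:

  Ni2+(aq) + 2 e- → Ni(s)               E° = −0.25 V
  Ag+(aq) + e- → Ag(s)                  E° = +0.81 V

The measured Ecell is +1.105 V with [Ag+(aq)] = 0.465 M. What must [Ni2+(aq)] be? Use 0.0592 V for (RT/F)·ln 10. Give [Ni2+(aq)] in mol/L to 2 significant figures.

The Ag⁺/Ag couple has the larger reduction potential, so it is the cathode: E°cell = +0.81 − (−0.25) = +1.06 V and n = 2.
Rearranging E = E° − (0.0592/n)·log Q gives log Q = 2(+1.06 − (+1.105))/0.0592 = −1.520.
Balancing electrons gives 2 Ag+(aq) + Ni(s) → 2 Ag(s) + Ni2+(aq); thus Q = [Ni2+(aq)] / [Ag+(aq)]^2.
Isolating [Ni2+(aq)] in Q = 10^{−1.520} yields log [Ni2+(aq)] = −2.185, i.e. 0.0065 M.

0.0065 M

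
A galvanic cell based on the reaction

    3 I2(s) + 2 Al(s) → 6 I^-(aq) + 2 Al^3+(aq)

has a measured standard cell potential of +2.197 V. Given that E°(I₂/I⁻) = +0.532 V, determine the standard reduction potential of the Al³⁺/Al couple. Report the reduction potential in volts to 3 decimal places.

In the reaction as written the I₂/I⁻ couple is reduced (cathode) and Al³⁺/Al is oxidized (anode), so E°cell = E°(I₂/I⁻) − E°(Al³⁺/Al).
E°(Al³⁺/Al) = E°(cathode) − E°cell = +0.532 − (+2.197) = −1.665 V.

−1.665 V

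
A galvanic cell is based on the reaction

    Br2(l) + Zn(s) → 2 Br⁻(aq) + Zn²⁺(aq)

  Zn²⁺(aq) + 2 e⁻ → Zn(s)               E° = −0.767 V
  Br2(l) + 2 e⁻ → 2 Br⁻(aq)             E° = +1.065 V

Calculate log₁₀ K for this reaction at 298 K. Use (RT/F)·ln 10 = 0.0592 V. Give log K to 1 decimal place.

log K = 61.9

The Br₂/Br⁻ couple is reduced (cathode); E°cell = +1.065 − (−0.767) = +1.832 V with n = 2.
At equilibrium E = 0, so log K = nE°cell / 0.0592 = (2)(+1.832) / 0.0592 = 61.9.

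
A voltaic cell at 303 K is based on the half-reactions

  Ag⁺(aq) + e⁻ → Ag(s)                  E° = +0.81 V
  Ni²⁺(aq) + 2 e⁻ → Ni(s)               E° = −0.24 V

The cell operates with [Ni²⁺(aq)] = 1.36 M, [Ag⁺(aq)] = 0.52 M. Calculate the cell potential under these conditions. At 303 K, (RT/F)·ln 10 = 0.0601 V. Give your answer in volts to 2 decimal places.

+1.03 V

Ag⁺/Ag is reduced (cathode, E° = +0.81 V) and Ni²⁺/Ni is oxidized (anode).
E°cell = +0.81 − (−0.24) = +1.05 V, with n = 2 electrons transferred.
Balancing gives 2 Ag⁺(aq) + Ni(s) → 2 Ag(s) + Ni²⁺(aq); hence Q = [Ni²⁺(aq)] / [Ag⁺(aq)]^2 = 5.03 (log Q = 0.702).
By the Nernst equation, E = +1.05 − (0.0601/2)·(0.702) = +1.03 V.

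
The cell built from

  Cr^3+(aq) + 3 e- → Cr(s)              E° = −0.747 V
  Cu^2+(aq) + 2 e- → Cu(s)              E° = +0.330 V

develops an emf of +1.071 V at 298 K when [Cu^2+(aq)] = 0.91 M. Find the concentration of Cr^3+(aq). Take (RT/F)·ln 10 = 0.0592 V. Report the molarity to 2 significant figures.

1.7 M

Cu²⁺/Cu is the cathode (higher E°); E°cell = +0.330 − (−0.747) = +1.077 V with n = 6.
From the Nernst equation, log Q = n(E° − E)/0.0592 = 6·(+1.077 − (+1.071))/0.0592 = 0.608.
Balancing electrons gives 3 Cu^2+(aq) + 2 Cr(s) → 3 Cu(s) + 2 Cr^3+(aq); thus Q = [Cr^3+(aq)]^2 / [Cu^2+(aq)]^3.
Substituting the known concentrations and solving, log [Cr^3+(aq)] = 0.243 and [Cr^3+(aq)] = 1.7 M.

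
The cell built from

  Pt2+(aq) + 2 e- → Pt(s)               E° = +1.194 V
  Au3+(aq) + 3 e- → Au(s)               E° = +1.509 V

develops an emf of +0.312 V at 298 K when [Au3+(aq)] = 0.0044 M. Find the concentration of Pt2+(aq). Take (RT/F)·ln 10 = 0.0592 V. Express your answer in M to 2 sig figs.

The Au³⁺/Au couple has the larger reduction potential, so it is the cathode: E°cell = +1.509 − (+1.194) = +0.315 V and n = 6.
Rearranging E = E° − (0.0592/n)·log Q gives log Q = 6(+0.315 − (+0.312))/0.0592 = 0.304.
The balanced reaction is 2 Au3+(aq) + 3 Pt(s) → 2 Au(s) + 3 Pt2+(aq), so Q = [Pt2+(aq)]^3 / [Au3+(aq)]^2.
Isolating [Pt2+(aq)] in Q = 10^{0.304} yields log [Pt2+(aq)] = −1.470, i.e. 0.034 M.

0.034 M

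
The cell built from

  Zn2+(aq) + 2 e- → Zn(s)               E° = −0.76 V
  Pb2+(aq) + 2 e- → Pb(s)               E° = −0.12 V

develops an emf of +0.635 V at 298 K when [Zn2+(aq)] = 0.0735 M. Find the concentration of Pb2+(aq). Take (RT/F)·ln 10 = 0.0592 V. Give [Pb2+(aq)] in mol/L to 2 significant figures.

0.050 M

Pb²⁺/Pb is the cathode (higher E°); E°cell = −0.12 − (−0.76) = +0.64 V with n = 2.
Rearranging E = E° − (0.0592/n)·log Q gives log Q = 2(+0.64 − (+0.635))/0.0592 = 0.169.
The balanced reaction is Pb2+(aq) + Zn(s) → Pb(s) + Zn2+(aq), so Q = [Zn2+(aq)] / [Pb2+(aq)].
Isolating [Pb2+(aq)] in Q = 10^{0.169} yields log [Pb2+(aq)] = −1.303, i.e. 0.050 M.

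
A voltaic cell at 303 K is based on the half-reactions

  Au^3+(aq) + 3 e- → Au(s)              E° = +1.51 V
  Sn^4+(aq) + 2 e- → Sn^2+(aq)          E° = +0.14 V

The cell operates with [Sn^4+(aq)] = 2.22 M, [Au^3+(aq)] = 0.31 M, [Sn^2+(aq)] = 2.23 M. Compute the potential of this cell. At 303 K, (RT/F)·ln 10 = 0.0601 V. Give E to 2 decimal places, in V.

Since E°(Au³⁺/Au) > E°(Sn⁴⁺/Sn²⁺), Au³⁺/Au serves as the cathode.
The standard potential is +1.51 − (+0.14) = +1.37 V and the balanced reaction transfers n = 6 electrons.
For the overall reaction 2 Au^3+(aq) + 3 Sn^2+(aq) → 2 Au(s) + 3 Sn^4+(aq), Q = [Sn^4+(aq)]^3 / ([Au^3+(aq)]^2·[Sn^2+(aq)]^3) = 10.3, giving log Q = 1.011.
Applying E = E° − (RT ln10/nF)·log Q gives +1.37 − (0.0601/6)(1.011) = +1.36 V.

+1.36 V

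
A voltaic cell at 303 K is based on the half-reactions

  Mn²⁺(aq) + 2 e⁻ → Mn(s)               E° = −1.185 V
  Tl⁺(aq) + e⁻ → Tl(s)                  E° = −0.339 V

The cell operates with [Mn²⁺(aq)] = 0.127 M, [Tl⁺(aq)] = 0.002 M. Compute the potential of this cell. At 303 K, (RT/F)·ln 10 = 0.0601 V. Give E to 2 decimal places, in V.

Tl⁺/Tl is reduced (cathode, E° = −0.339 V) and Mn²⁺/Mn is oxidized (anode).
E°cell = E°cat − E°an = −0.339 − (−1.185) = +0.846 V; n = 2.
The balanced reaction is 2 Tl⁺(aq) + Mn(s) → 2 Tl(s) + Mn²⁺(aq), so Q = [Mn²⁺(aq)] / [Tl⁺(aq)]^2 = 3.18×10^4 and log Q = 4.502.
E = E° − (0.0601/n)·log Q = +0.846 − (0.0601/2)(4.502) = +0.71 V.

+0.71 V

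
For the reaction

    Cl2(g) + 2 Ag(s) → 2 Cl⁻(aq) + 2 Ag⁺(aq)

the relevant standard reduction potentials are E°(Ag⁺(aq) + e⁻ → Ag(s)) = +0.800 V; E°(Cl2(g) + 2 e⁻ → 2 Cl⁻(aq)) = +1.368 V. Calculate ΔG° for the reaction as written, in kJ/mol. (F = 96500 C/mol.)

In the reaction as written Cl2(g) is reduced, so the Cl₂/Cl⁻ couple is the cathode and Ag⁺/Ag is the anode.
E°cell = +1.368 − (+0.800) = +0.568 V; balancing electrons gives n = 2.
ΔG° = −nFE°cell = −(2)(96500)(+0.568) J/mol = −110 kJ/mol.

−110 kJ/mol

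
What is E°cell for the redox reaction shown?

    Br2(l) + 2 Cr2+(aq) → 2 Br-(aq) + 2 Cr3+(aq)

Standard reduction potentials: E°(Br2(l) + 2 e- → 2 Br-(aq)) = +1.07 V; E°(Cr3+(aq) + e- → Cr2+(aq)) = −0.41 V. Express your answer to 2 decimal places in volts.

+1.48 V

In the reaction as written, Br2(l) is reduced (cathode) and Cr3+(aq) is produced by oxidation at the anode.
E°cell = E°(cathode) − E°(anode) = +1.07 − (−0.41) = +1.48 V.
The positive value indicates the reaction is spontaneous as written.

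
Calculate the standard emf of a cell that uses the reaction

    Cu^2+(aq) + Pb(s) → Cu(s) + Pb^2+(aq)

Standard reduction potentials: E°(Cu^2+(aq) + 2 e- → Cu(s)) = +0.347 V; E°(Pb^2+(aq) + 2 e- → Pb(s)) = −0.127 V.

Cu^2+(aq) gains electrons, so the Cu²⁺/Cu couple is the cathode; the Pb²⁺/Pb couple is the anode.
E°cell = E°(cathode) − E°(anode) = +0.347 − (−0.127) = +0.474 V.

+0.474 V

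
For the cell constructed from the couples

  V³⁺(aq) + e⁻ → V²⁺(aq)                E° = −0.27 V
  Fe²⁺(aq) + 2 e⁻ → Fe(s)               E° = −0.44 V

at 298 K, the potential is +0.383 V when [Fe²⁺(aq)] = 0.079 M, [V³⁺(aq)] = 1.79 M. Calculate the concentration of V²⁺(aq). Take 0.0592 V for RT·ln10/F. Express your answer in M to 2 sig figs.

With V³⁺/V²⁺ at the cathode and Fe²⁺/Fe at the anode, E°cell = −0.27 − (−0.44) = +0.17 V (n = 2).
From the Nernst equation, log Q = n(E° − E)/0.0592 = 2·(+0.17 − (+0.383))/0.0592 = −7.196.
The balanced reaction is 2 V³⁺(aq) + Fe(s) → 2 V²⁺(aq) + Fe²⁺(aq), so Q = ([V²⁺(aq)]^2·[Fe²⁺(aq)]) / [V³⁺(aq)]^2.
Isolating [V²⁺(aq)] in Q = 10^{−7.196} yields log [V²⁺(aq)] = −2.794, i.e. 0.0016 M.

0.0016 M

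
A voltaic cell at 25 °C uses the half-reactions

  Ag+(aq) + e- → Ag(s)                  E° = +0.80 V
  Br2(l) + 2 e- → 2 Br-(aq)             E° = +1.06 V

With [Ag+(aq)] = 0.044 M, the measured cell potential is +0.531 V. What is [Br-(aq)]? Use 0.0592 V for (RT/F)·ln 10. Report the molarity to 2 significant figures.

0.00060 M

The Br₂/Br⁻ couple has the larger reduction potential, so it is the cathode: E°cell = +1.06 − (+0.80) = +0.26 V and n = 2.
From the Nernst equation, log Q = n(E° − E)/0.0592 = 2·(+0.26 − (+0.531))/0.0592 = −9.155.
For Br2(l) + 2 Ag(s) → 2 Br-(aq) + 2 Ag+(aq), the reaction quotient is Q = [Br-(aq)]^2·[Ag+(aq)]^2.
Substituting the known concentrations and solving, log [Br-(aq)] = −3.221 and [Br-(aq)] = 0.00060 M.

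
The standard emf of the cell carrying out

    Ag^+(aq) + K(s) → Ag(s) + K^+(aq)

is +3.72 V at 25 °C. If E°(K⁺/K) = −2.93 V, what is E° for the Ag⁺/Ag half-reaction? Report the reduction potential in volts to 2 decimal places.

+0.79 V

In the reaction as written the Ag⁺/Ag couple is reduced (cathode) and K⁺/K is oxidized (anode), so E°cell = E°(Ag⁺/Ag) − E°(K⁺/K).
E°(Ag⁺/Ag) = E°cell + E°(anode) = +3.72 + (−2.93) = +0.79 V.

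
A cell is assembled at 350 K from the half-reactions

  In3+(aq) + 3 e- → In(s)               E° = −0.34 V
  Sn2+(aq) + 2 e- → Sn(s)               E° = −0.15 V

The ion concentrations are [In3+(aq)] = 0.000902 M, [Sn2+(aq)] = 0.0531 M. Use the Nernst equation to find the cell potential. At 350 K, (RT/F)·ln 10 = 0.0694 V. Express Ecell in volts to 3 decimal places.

The Sn²⁺/Sn couple has the more positive E°, so it is the cathode; In³⁺/In is the anode.
E°cell = −0.15 − (−0.34) = +0.19 V, with n = 6 electrons transferred.
The balanced reaction is 3 Sn2+(aq) + 2 In(s) → 3 Sn(s) + 2 In3+(aq), so Q = [In3+(aq)]^2 / [Sn2+(aq)]^3 = 0.00543 and log Q = −2.265.
E = E° − (0.0694/n)·log Q = +0.19 − (0.0694/6)(−2.265) = +0.216 V.

+0.216 V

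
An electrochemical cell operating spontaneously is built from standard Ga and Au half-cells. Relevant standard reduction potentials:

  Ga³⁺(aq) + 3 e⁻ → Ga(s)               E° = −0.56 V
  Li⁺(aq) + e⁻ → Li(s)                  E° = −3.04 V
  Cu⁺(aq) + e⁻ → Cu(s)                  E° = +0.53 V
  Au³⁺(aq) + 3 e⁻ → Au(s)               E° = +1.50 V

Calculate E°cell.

The Au³⁺/Au couple has the higher E°, so Au ion is reduced (cathode) and Ga is oxidized (anode).
E°cell = E°(cathode) − E°(anode) = +1.50 − (−0.56) = +2.06 V.

+2.06 V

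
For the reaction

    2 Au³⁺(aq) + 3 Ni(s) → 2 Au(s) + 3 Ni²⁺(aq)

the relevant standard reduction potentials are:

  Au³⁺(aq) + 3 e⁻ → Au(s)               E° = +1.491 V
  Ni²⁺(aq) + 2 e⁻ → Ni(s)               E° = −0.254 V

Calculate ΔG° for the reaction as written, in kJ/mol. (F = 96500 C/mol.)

−1010 kJ/mol

In the reaction as written Au³⁺(aq) is reduced, so the Au³⁺/Au couple is the cathode and Ni²⁺/Ni is the anode.
E°cell = +1.491 − (−0.254) = +1.745 V; balancing electrons gives n = 6.
ΔG° = −nFE°cell = −(6)(96500)(+1.745) J/mol = −1010 kJ/mol.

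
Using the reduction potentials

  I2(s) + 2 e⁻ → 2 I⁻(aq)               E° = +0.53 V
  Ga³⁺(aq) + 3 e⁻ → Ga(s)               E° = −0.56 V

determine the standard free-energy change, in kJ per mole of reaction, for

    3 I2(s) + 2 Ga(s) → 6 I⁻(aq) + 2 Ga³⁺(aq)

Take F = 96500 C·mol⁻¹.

−631 kJ/mol

In the reaction as written I2(s) is reduced, so the I₂/I⁻ couple is the cathode and Ga³⁺/Ga is the anode.
E°cell = +0.53 − (−0.56) = +1.09 V; balancing electrons gives n = 6.
ΔG° = −nFE°cell = −(6)(96500)(+1.09) J/mol = −631 kJ/mol.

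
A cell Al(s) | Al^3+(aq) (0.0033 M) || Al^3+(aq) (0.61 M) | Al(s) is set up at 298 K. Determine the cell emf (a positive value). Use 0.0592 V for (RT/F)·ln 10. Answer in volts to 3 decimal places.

0.045 V

For a concentration cell E°cell = 0, since both electrodes use the same couple.
The compartment with the higher Al^3+(aq) concentration (0.61 M) acts as the cathode; ions are reduced there and produced at the dilute (0.0033 M) anode.
With n = 3, Ecell = −(0.0592/3)·log([dilute]/[conc]) = −(0.0592/3)·log(0.0033/0.61) = +0.045 V.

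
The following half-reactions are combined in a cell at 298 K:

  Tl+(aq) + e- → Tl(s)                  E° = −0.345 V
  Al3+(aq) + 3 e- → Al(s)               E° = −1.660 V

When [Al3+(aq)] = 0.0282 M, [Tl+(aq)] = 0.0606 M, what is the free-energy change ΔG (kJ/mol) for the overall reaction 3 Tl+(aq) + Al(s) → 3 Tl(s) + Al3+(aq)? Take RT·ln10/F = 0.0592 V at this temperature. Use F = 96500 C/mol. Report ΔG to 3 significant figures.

−369 kJ/mol

E°cell = −0.345 − (−1.660) = +1.315 V; the balanced reaction transfers n = 3 electrons.
The reaction quotient is [Al3+(aq)] / [Tl+(aq)]^3 = 127; by Nernst, E = +1.315 − (0.0592/3)(2.103) = +1.2735 V.
Then ΔG = −nFE = −3 × 96500 × +1.2735 J/mol = −369 kJ/mol.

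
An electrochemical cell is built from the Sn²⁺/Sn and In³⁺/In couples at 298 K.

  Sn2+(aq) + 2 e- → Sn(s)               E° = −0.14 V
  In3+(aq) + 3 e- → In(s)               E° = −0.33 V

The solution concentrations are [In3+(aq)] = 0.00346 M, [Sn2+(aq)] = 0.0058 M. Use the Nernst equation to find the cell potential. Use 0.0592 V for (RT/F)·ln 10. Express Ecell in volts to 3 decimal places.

Since E°(Sn²⁺/Sn) > E°(In³⁺/In), Sn²⁺/Sn serves as the cathode.
The standard potential is −0.14 − (−0.33) = +0.19 V and the balanced reaction transfers n = 6 electrons.
Balancing gives 3 Sn2+(aq) + 2 In(s) → 3 Sn(s) + 2 In3+(aq); hence Q = [In3+(aq)]^2 / [Sn2+(aq)]^3 = 61.4 (log Q = 1.788).
Applying E = E° − (RT ln10/nF)·log Q gives +0.19 − (0.0592/6)(1.788) = +0.172 V.

+0.172 V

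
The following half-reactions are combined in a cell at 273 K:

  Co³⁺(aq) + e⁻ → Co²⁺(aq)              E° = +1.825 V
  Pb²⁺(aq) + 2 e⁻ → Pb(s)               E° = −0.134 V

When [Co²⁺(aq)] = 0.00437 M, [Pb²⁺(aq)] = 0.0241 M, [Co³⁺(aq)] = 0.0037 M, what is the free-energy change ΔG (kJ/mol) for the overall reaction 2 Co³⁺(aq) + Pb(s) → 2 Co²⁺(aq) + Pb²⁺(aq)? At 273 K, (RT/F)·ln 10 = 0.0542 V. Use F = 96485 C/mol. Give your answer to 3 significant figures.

With Co³⁺/Co²⁺ reduced at the cathode, E°cell = +1.825 − (−0.134) = +1.959 V and n = 2.
Q = ([Co²⁺(aq)]^2·[Pb²⁺(aq)]) / [Co³⁺(aq)]^2 = 0.0336, so log Q = −1.473 and E = +1.959 − (0.0542/2)(−1.473) = +1.9989 V.
ΔG = −nFE = −(2)(96485)(+1.9989) J/mol = −386 kJ/mol.

−386 kJ/mol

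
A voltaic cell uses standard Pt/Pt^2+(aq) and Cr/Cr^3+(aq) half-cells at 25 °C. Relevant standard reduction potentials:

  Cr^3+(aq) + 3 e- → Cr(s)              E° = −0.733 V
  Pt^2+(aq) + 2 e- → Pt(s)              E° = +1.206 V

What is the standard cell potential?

Of the two couples in this cell, the one with the more positive reduction potential is reduced at the cathode: here that is Pt²⁺/Pt (+1.206 V); Cr³⁺/Cr (−0.733 V) is the anode.
E°cell = E°(cathode) − E°(anode) = +1.206 − (−0.733) = +1.939 V.

+1.939 V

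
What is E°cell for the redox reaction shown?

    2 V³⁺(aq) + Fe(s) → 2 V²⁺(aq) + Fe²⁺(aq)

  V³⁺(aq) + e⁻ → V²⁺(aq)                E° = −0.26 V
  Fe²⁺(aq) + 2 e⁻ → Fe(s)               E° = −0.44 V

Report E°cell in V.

+0.18 V

V³⁺(aq) gains electrons, so the V³⁺/V²⁺ couple is the cathode; the Fe²⁺/Fe couple is the anode.
E°cell = E°(cathode) − E°(anode) = −0.26 − (−0.44) = +0.18 V.
The positive value indicates the reaction is spontaneous as written.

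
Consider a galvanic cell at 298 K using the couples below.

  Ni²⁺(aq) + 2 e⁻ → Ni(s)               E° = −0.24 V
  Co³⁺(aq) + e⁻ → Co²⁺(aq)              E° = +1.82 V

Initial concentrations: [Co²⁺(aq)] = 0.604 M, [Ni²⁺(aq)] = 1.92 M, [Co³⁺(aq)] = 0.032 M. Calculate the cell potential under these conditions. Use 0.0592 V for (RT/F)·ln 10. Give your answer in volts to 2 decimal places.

Co³⁺/Co²⁺ is reduced (cathode, E° = +1.82 V) and Ni²⁺/Ni is oxidized (anode).
E°cell = E°cat − E°an = +1.82 − (−0.24) = +2.06 V; n = 2.
The balanced reaction is 2 Co³⁺(aq) + Ni(s) → 2 Co²⁺(aq) + Ni²⁺(aq), so Q = ([Co²⁺(aq)]^2·[Ni²⁺(aq)]) / [Co³⁺(aq)]^2 = 684 and log Q = 2.835.
E = E° − (0.0592/n)·log Q = +2.06 − (0.0592/2)(2.835) = +1.98 V.

+1.98 V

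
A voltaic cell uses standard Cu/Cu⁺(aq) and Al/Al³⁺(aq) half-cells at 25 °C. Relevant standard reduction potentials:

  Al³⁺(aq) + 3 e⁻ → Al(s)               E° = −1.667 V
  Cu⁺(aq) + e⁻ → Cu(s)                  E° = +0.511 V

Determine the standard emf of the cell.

+2.178 V

The Cu⁺/Cu couple has the higher E°, so Cu ion is reduced (cathode) and Al is oxidized (anode).
E°cell = E°(cathode) − E°(anode) = +0.511 − (−1.667) = +2.178 V.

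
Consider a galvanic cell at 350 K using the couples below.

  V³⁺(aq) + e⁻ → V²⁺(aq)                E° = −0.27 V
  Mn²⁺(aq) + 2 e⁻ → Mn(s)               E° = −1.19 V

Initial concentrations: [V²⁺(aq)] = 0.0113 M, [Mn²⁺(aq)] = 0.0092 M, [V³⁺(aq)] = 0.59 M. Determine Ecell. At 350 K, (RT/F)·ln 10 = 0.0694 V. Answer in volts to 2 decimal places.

+1.11 V

Since E°(V³⁺/V²⁺) > E°(Mn²⁺/Mn), V³⁺/V²⁺ serves as the cathode.
E°cell = E°cat − E°an = −0.27 − (−1.19) = +0.92 V; n = 2.
The balanced reaction is 2 V³⁺(aq) + Mn(s) → 2 V²⁺(aq) + Mn²⁺(aq), so Q = ([V²⁺(aq)]^2·[Mn²⁺(aq)]) / [V³⁺(aq)]^2 = 3.37×10^−6 and log Q = −5.472.
E = E° − (0.0694/n)·log Q = +0.92 − (0.0694/2)(−5.472) = +1.11 V.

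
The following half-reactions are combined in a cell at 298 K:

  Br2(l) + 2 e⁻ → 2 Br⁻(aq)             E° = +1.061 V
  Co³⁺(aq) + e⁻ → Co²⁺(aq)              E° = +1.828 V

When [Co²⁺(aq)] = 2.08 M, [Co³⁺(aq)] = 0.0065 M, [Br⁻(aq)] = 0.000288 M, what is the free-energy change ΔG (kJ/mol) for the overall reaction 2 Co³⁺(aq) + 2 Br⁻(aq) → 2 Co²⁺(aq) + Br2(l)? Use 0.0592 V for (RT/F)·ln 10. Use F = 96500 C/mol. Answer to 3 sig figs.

E°cell = +1.828 − (+1.061) = +0.767 V; the balanced reaction transfers n = 2 electrons.
Q = [Co²⁺(aq)]^2 / ([Co³⁺(aq)]^2·[Br⁻(aq)]^2) = 1.23×10^12, so log Q = 12.092 and E = +0.767 − (0.0592/2)(12.092) = +0.4091 V.
Finally ΔG = −nFE = −(2)(96500 C/mol)(+0.4091 V) = −79.0 kJ/mol.

−79.0 kJ/mol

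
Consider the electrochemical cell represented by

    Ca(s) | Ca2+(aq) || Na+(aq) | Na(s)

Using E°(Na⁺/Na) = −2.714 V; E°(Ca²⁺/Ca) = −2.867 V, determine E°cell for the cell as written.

+0.153 V

By convention the left-hand electrode in cell notation is the anode (oxidation) and the right-hand electrode is the cathode (reduction).
E°cell = E°(right) − E°(left) = −2.714 − (−2.867) = +0.153 V.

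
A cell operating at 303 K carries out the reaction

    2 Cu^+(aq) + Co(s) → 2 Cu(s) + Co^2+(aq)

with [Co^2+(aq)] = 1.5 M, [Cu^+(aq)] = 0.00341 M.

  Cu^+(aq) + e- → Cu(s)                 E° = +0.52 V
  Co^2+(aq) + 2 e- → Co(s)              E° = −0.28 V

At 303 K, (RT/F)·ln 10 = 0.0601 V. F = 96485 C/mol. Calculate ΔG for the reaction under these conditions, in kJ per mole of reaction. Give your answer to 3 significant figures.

The standard cell potential is +0.52 − (−0.28) = +0.80 V, with n = 2 electrons in the balanced equation.
The reaction quotient is [Co^2+(aq)] / [Cu^+(aq)]^2 = 1.29×10^5; by Nernst, E = +0.80 − (0.0601/2)(5.111) = +0.6464 V.
Then ΔG = −nFE = −2 × 96485 × +0.6464 J/mol = −125 kJ/mol.

−125 kJ/mol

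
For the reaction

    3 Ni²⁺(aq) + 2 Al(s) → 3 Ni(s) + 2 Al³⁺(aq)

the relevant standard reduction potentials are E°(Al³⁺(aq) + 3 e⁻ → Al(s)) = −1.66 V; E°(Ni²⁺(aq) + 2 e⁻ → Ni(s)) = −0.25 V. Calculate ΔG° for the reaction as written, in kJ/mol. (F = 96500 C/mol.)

In the reaction as written Ni²⁺(aq) is reduced, so the Ni²⁺/Ni couple is the cathode and Al³⁺/Al is the anode.
E°cell = −0.25 − (−1.66) = +1.41 V; balancing electrons gives n = 6.
ΔG° = −nFE°cell = −(6)(96500)(+1.41) J/mol = −816 kJ/mol.

−816 kJ/mol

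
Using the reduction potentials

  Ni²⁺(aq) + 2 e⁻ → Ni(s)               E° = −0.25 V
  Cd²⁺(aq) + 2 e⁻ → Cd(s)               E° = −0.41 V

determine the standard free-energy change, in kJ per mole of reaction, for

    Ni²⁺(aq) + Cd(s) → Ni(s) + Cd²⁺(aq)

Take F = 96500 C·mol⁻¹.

−30.9 kJ/mol

In the reaction as written Ni²⁺(aq) is reduced, so the Ni²⁺/Ni couple is the cathode and Cd²⁺/Cd is the anode.
E°cell = −0.25 − (−0.41) = +0.16 V; balancing electrons gives n = 2.
ΔG° = −nFE°cell = −(2)(96500)(+0.16) J/mol = −30.9 kJ/mol.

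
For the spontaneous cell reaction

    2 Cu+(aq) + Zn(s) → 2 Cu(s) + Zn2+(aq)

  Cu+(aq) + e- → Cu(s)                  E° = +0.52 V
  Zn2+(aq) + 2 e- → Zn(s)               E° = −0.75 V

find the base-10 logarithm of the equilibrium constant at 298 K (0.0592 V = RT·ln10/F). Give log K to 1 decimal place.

The Cu⁺/Cu couple is reduced (cathode); E°cell = +0.52 − (−0.75) = +1.27 V with n = 2.
At equilibrium E = 0, so log K = nE°cell / 0.0592 = (2)(+1.27) / 0.0592 = 42.9.

log K = 42.9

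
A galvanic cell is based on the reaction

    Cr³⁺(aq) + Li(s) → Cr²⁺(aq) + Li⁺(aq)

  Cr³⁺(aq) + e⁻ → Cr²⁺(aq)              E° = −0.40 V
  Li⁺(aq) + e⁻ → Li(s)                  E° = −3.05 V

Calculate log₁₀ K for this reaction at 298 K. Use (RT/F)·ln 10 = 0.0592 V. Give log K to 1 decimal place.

The Cr³⁺/Cr²⁺ couple is reduced (cathode); E°cell = −0.40 − (−3.05) = +2.65 V with n = 1.
At equilibrium E = 0, so log K = nE°cell / 0.0592 = (1)(+2.65) / 0.0592 = 44.8.

log K = 44.8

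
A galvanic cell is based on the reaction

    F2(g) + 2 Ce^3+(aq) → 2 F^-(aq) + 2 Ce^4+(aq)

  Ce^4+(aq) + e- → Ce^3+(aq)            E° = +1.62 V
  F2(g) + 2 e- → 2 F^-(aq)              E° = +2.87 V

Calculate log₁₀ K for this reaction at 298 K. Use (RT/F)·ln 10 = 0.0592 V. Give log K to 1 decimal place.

log K = 42.2

The F₂/F⁻ couple is reduced (cathode); E°cell = +2.87 − (+1.62) = +1.25 V with n = 2.
At equilibrium E = 0, so log K = nE°cell / 0.0592 = (2)(+1.25) / 0.0592 = 42.2.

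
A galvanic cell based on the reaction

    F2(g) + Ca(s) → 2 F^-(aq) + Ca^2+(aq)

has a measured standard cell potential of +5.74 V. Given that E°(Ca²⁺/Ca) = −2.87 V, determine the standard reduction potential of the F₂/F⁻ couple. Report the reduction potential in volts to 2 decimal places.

In the reaction as written the F₂/F⁻ couple is reduced (cathode) and Ca²⁺/Ca is oxidized (anode), so E°cell = E°(F₂/F⁻) − E°(Ca²⁺/Ca).
E°(F₂/F⁻) = E°cell + E°(anode) = +5.74 + (−2.87) = +2.87 V.

+2.87 V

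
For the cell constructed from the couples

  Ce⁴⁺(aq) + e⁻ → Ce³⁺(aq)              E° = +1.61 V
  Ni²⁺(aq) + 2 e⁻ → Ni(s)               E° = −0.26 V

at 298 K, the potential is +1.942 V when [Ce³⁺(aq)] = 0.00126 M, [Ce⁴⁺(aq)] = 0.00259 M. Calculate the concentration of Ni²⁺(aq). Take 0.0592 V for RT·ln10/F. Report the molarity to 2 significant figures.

0.016 M

With Ce⁴⁺/Ce³⁺ at the cathode and Ni²⁺/Ni at the anode, E°cell = +1.61 − (−0.26) = +1.87 V (n = 2).
Rearranging E = E° − (0.0592/n)·log Q gives log Q = 2(+1.87 − (+1.942))/0.0592 = −2.432.
Balancing electrons gives 2 Ce⁴⁺(aq) + Ni(s) → 2 Ce³⁺(aq) + Ni²⁺(aq); thus Q = ([Ce³⁺(aq)]^2·[Ni²⁺(aq)]) / [Ce⁴⁺(aq)]^2.
Substituting the known concentrations and solving, log [Ni²⁺(aq)] = −1.806 and [Ni²⁺(aq)] = 0.016 M.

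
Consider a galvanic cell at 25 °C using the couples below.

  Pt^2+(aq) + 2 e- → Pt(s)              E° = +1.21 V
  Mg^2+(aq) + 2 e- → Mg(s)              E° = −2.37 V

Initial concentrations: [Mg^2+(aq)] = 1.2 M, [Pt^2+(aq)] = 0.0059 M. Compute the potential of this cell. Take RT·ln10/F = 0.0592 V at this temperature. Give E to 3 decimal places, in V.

Pt²⁺/Pt is reduced (cathode, E° = +1.21 V) and Mg²⁺/Mg is oxidized (anode).
The standard potential is +1.21 − (−2.37) = +3.58 V and the balanced reaction transfers n = 2 electrons.
The balanced reaction is Pt^2+(aq) + Mg(s) → Pt(s) + Mg^2+(aq), so Q = [Mg^2+(aq)] / [Pt^2+(aq)] = 203 and log Q = 2.308.
By the Nernst equation, E = +3.58 − (0.0592/2)·(2.308) = +3.512 V.

+3.512 V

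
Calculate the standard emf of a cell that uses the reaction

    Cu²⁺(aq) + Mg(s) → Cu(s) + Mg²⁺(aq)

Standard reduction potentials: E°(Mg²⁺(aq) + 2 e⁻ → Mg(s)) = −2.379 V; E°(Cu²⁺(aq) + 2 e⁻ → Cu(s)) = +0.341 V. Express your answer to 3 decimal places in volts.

+2.720 V

Cu²⁺(aq) gains electrons, so the Cu²⁺/Cu couple is the cathode; the Mg²⁺/Mg couple is the anode.
E°cell = E°(cathode) − E°(anode) = +0.341 − (−2.379) = +2.720 V.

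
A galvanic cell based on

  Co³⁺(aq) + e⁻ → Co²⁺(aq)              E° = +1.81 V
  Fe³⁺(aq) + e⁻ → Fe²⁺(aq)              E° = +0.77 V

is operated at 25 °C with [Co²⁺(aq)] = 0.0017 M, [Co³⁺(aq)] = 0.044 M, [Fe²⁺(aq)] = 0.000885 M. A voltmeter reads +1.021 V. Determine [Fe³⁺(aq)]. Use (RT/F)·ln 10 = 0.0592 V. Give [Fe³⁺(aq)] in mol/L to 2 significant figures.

0.048 M

With Co³⁺/Co²⁺ at the cathode and Fe³⁺/Fe²⁺ at the anode, E°cell = +1.81 − (+0.77) = +1.04 V (n = 1).
Rearranging E = E° − (0.0592/n)·log Q gives log Q = 1(+1.04 − (+1.021))/0.0592 = 0.321.
Balancing electrons gives Co³⁺(aq) + Fe²⁺(aq) → Co²⁺(aq) + Fe³⁺(aq); thus Q = ([Co²⁺(aq)]·[Fe³⁺(aq)]) / ([Co³⁺(aq)]·[Fe²⁺(aq)]).
Isolating [Fe³⁺(aq)] in Q = 10^{0.321} yields log [Fe³⁺(aq)] = −1.319, i.e. 0.048 M.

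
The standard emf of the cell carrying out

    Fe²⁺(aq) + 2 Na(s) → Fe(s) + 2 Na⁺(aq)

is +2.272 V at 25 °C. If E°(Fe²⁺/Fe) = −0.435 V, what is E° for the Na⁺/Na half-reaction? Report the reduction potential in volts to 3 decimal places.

−2.707 V

In the reaction as written the Fe²⁺/Fe couple is reduced (cathode) and Na⁺/Na is oxidized (anode), so E°cell = E°(Fe²⁺/Fe) − E°(Na⁺/Na).
E°(Na⁺/Na) = E°(cathode) − E°cell = −0.435 − (+2.272) = −2.707 V.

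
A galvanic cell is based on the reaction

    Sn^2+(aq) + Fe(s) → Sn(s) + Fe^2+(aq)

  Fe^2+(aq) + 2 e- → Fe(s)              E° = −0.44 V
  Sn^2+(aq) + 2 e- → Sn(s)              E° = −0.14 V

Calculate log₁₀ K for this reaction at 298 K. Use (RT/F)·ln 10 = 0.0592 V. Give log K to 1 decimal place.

log K = 10.1

The Sn²⁺/Sn couple is reduced (cathode); E°cell = −0.14 − (−0.44) = +0.30 V with n = 2.
At equilibrium E = 0, so log K = nE°cell / 0.0592 = (2)(+0.30) / 0.0592 = 10.1.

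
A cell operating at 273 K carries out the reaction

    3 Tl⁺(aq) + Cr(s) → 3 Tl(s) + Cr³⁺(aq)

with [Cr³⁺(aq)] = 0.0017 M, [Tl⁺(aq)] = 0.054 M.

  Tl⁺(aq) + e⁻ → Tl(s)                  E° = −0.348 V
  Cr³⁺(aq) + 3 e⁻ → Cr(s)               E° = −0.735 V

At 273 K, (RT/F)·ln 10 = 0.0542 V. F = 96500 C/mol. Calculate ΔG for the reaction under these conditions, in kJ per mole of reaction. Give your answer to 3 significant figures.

−107 kJ/mol

With Tl⁺/Tl reduced at the cathode, E°cell = −0.348 − (−0.735) = +0.387 V and n = 3.
Q = [Cr³⁺(aq)] / [Tl⁺(aq)]^3 = 10.8, so log Q = 1.033 and E = +0.387 − (0.0542/3)(1.033) = +0.3683 V.
Finally ΔG = −nFE = −(3)(96500 C/mol)(+0.3683 V) = −107 kJ/mol.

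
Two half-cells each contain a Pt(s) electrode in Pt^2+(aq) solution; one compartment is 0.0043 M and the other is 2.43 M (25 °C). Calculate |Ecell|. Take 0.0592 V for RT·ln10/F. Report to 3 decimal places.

0.081 V

For a concentration cell E°cell = 0, since both electrodes use the same couple.
The compartment with the higher Pt^2+(aq) concentration (2.43 M) acts as the cathode; ions are reduced there and produced at the dilute (0.0043 M) anode.
With n = 2, Ecell = −(0.0592/2)·log([dilute]/[conc]) = −(0.0592/2)·log(0.0043/2.43) = +0.081 V.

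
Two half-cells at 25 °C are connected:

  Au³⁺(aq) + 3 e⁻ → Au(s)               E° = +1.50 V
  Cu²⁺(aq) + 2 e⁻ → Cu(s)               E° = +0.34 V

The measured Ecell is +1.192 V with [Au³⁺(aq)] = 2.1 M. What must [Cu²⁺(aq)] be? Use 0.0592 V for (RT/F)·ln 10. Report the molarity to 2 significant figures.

With Au³⁺/Au at the cathode and Cu²⁺/Cu at the anode, E°cell = +1.50 − (+0.34) = +1.16 V (n = 6).
From the Nernst equation, log Q = n(E° − E)/0.0592 = 6·(+1.16 − (+1.192))/0.0592 = −3.243.
For 2 Au³⁺(aq) + 3 Cu(s) → 2 Au(s) + 3 Cu²⁺(aq), the reaction quotient is Q = [Cu²⁺(aq)]^3 / [Au³⁺(aq)]^2.
Isolating [Cu²⁺(aq)] in Q = 10^{−3.243} yields log [Cu²⁺(aq)] = −0.866, i.e. 0.14 M.

0.14 M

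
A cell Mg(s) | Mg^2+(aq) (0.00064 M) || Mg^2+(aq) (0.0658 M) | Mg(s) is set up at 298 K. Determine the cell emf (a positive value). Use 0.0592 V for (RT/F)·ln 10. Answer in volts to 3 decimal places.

For a concentration cell E°cell = 0, since both electrodes use the same couple.
The compartment with the higher Mg^2+(aq) concentration (0.0658 M) acts as the cathode; ions are reduced there and produced at the dilute (0.00064 M) anode.
With n = 2, Ecell = −(0.0592/2)·log([dilute]/[conc]) = −(0.0592/2)·log(0.00064/0.0658) = +0.060 V.

0.060 V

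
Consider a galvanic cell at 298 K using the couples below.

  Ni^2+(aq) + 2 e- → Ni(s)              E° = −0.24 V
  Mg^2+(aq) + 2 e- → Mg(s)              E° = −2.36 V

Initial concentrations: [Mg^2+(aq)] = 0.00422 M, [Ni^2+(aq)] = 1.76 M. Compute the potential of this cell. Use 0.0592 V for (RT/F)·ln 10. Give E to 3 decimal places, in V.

+2.198 V

Ni²⁺/Ni is reduced (cathode, E° = −0.24 V) and Mg²⁺/Mg is oxidized (anode).
E°cell = −0.24 − (−2.36) = +2.12 V, with n = 2 electrons transferred.
For the overall reaction Ni^2+(aq) + Mg(s) → Ni(s) + Mg^2+(aq), Q = [Mg^2+(aq)] / [Ni^2+(aq)] = 0.0024, giving log Q = −2.620.
Applying E = E° − (RT ln10/nF)·log Q gives +2.12 − (0.0592/2)(−2.620) = +2.198 V.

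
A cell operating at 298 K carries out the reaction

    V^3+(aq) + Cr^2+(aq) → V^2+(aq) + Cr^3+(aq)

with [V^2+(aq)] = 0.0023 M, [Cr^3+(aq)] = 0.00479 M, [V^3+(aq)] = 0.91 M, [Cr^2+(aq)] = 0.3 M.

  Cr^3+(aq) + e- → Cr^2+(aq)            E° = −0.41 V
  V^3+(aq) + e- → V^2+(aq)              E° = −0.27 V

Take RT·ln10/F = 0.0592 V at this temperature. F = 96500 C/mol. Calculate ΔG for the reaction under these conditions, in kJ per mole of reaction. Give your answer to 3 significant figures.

−38.6 kJ/mol

E°cell = −0.27 − (−0.41) = +0.14 V; the balanced reaction transfers n = 1 electron.
The reaction quotient is ([V^2+(aq)]·[Cr^3+(aq)]) / ([V^3+(aq)]·[Cr^2+(aq)]) = 4.04×10^−5; by Nernst, E = +0.14 − (0.0592/1)(−4.394) = +0.4001 V.
ΔG = −nFE = −(1)(96500)(+0.4001) J/mol = −38.6 kJ/mol.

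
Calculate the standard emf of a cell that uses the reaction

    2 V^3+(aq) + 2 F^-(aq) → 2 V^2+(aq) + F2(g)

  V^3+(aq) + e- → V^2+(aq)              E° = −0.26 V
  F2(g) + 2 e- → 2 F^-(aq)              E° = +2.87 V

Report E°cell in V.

−3.13 V

In the reaction as written, V^3+(aq) is reduced (cathode) and F2(g) is produced by oxidation at the anode.
E°cell = E°(cathode) − E°(anode) = −0.26 − (+2.87) = −3.13 V.
The negative E°cell means the reaction is non-spontaneous in the direction written.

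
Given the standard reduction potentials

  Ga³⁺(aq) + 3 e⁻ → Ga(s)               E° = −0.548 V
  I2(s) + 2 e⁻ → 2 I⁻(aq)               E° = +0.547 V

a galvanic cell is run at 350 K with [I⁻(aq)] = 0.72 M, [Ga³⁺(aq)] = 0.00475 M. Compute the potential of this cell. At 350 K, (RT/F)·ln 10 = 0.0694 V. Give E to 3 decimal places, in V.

Since E°(I₂/I⁻) > E°(Ga³⁺/Ga), I₂/I⁻ serves as the cathode.
The standard potential is +0.547 − (−0.548) = +1.095 V and the balanced reaction transfers n = 6 electrons.
Balancing gives 3 I2(s) + 2 Ga(s) → 6 I⁻(aq) + 2 Ga³⁺(aq); hence Q = [I⁻(aq)]^6·[Ga³⁺(aq)]^2 = 3.14×10^−6 (log Q = −5.503).
By the Nernst equation, E = +1.095 − (0.0694/6)·(−5.503) = +1.159 V.

+1.159 V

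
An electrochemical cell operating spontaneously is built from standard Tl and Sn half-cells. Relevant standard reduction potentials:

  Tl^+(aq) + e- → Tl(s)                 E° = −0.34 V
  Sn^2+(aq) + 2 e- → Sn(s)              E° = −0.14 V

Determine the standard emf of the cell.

+0.20 V

Of the two couples in this cell, the one with the more positive reduction potential is reduced at the cathode: here that is Sn²⁺/Sn (−0.14 V); Tl⁺/Tl (−0.34 V) is the anode.
E°cell = E°(cathode) − E°(anode) = −0.14 − (−0.34) = +0.20 V.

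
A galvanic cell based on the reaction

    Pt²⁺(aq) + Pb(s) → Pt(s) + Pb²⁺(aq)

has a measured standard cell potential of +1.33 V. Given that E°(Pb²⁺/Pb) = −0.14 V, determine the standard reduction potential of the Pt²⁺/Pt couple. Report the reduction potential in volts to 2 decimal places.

In the reaction as written the Pt²⁺/Pt couple is reduced (cathode) and Pb²⁺/Pb is oxidized (anode), so E°cell = E°(Pt²⁺/Pt) − E°(Pb²⁺/Pb).
E°(Pt²⁺/Pt) = E°cell + E°(anode) = +1.33 + (−0.14) = +1.19 V.

+1.19 V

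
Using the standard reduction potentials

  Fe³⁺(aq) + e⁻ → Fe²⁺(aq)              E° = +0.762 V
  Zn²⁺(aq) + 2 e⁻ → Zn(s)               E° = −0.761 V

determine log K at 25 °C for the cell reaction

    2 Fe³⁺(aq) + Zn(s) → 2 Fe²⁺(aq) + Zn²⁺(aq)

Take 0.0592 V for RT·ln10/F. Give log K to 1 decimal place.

The Fe³⁺/Fe²⁺ couple is reduced (cathode); E°cell = +0.762 − (−0.761) = +1.523 V with n = 2.
At equilibrium E = 0, so log K = nE°cell / 0.0592 = (2)(+1.523) / 0.0592 = 51.5.

log K = 51.5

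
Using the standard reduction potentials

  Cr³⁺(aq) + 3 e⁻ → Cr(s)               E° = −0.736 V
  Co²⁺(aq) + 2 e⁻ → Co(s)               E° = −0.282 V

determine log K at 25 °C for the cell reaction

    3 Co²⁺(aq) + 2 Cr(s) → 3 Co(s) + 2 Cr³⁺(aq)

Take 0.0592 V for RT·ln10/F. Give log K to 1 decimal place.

log K = 46.0

The Co²⁺/Co couple is reduced (cathode); E°cell = −0.282 − (−0.736) = +0.454 V with n = 6.
At equilibrium E = 0, so log K = nE°cell / 0.0592 = (6)(+0.454) / 0.0592 = 46.0.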